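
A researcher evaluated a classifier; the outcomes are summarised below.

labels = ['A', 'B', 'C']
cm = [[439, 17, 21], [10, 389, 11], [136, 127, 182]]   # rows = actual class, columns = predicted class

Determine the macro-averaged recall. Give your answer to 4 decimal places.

0.7594

Per-class recall (TP/(TP+FN)):
  A: TP=439, FN=17+21=38 → 439/477 = 0.92034
  B: TP=389, FN=10+11=21 → 389/410 = 0.94878
  C: TP=182, FN=136+127=263 → 182/445 = 0.40899
Macro-recall = mean = (0.92034 + 0.94878 + 0.40899) / 3 = 0.7594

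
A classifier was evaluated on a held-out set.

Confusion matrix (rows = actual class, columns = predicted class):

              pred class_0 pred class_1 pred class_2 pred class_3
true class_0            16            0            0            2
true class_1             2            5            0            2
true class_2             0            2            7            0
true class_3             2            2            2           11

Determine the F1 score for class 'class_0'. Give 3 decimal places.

Take TP from the diagonal, FP from the rest of the 'class_0' prediction marginal, FN from the rest of the 'class_0' actual marginal.
F1 score = 2·TP/(2·TP+FP+FN).
class_0: TP=16, FP=2+0+2=4, FN=0+0+2=2 → 32/38 = 0.8421

0.842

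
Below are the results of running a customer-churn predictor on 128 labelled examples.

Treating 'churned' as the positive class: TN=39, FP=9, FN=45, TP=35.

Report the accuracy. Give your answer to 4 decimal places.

0.5781

Accuracy = (TP+TN)/N = (35+39)/128 = 0.5781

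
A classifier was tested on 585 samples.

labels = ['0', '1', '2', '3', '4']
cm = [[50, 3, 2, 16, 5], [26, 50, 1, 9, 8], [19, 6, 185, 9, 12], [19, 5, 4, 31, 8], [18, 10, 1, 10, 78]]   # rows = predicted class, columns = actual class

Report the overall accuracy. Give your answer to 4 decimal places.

Accuracy = trace / total = (50+50+185+31+78=394) / 585 = 394/585 = 0.6735

0.6735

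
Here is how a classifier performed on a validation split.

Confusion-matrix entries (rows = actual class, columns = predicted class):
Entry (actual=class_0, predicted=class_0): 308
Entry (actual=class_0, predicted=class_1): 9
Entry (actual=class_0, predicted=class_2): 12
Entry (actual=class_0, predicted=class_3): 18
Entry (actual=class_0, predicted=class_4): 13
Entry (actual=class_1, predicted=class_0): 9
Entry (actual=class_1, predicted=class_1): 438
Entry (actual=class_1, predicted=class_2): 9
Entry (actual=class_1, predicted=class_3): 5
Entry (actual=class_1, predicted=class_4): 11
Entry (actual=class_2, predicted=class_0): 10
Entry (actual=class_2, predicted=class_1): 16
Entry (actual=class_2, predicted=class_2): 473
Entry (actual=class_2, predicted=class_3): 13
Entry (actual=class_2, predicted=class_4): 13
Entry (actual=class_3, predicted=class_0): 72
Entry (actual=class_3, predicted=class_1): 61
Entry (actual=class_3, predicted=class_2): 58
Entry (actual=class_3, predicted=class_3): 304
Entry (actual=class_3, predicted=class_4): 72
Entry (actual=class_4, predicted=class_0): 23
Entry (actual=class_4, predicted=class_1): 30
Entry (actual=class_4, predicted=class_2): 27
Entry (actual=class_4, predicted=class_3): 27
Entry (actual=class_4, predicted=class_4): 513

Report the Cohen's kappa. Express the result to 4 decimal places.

0.7496

Observed agreement pₒ = trace/N = 2036/2544 = 0.80031
Expected agreement pₑ = Σ (rowᵢ·colᵢ)/N² = (360·422 + 472·554 + 525·579 + 567·367 + 620·622)/2544² = 0.20258
κ = (pₒ − pₑ)/(1 − pₑ) = (0.80031 − 0.20258)/(1 − 0.20258) = 0.7496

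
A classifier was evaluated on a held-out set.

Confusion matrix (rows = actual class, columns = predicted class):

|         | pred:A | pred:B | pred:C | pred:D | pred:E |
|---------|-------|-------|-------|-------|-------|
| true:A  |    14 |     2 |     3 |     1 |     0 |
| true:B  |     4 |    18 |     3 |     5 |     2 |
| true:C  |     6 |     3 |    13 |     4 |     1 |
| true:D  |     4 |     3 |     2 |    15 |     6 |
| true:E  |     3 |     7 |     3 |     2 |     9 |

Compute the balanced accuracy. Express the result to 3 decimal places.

0.524

Balanced accuracy = mean of per-class recall.
  A: recall = 14/20 = 0.7000
  B: recall = 18/32 = 0.5625
  C: recall = 13/27 = 0.4815
  D: recall = 15/30 = 0.5000
  E: recall = 9/24 = 0.3750
Mean = (0.7000 + 0.5625 + 0.4815 + 0.5000 + 0.3750) / 5 = 0.524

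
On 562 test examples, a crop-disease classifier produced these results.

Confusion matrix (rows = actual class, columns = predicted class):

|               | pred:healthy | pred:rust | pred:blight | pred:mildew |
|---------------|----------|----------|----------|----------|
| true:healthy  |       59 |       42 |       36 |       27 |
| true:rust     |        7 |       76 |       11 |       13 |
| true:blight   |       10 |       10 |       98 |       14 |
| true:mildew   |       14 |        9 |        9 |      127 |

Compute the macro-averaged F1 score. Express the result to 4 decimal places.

Per-class F1 score (2·TP/(2·TP+FP+FN)):
  healthy: TP=59, FP=7+10+14=31, FN=42+36+27=105 → 118/254 = 0.46457
  rust: TP=76, FP=42+10+9=61, FN=7+11+13=31 → 152/244 = 0.62295
  blight: TP=98, FP=36+11+9=56, FN=10+10+14=34 → 196/286 = 0.68531
  mildew: TP=127, FP=27+13+14=54, FN=14+9+9=32 → 254/340 = 0.74706
Macro-F1 score = mean = (0.46457 + 0.62295 + 0.68531 + 0.74706) / 4 = 0.6300

0.6300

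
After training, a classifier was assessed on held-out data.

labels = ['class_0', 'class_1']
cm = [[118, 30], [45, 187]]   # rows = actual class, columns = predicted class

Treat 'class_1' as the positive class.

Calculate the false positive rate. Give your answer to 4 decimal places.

0.2027

FPR = FP/(FP+TN) = 30/(30+118) = 0.2027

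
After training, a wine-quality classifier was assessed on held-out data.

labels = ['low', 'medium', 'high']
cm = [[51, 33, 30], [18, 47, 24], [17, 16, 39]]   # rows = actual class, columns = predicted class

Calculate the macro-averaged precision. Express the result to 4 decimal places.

Per-class precision (TP/(TP+FP)):
  low: TP=51, FP=18+17=35 → 51/86 = 0.59302
  medium: TP=47, FP=33+16=49 → 47/96 = 0.48958
  high: TP=39, FP=30+24=54 → 39/93 = 0.41935
Macro-precision = mean = (0.59302 + 0.48958 + 0.41935) / 3 = 0.5007

0.5007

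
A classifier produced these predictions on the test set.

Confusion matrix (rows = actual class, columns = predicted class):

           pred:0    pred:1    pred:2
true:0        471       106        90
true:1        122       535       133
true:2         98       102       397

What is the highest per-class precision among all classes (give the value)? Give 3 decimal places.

0.720

Per-class precision (TP/(TP+FP)):
  0: TP=471, FP=122+98=220 → 471/691 = 0.6816
  1: TP=535, FP=106+102=208 → 535/743 = 0.7201
  2: TP=397, FP=90+133=223 → 397/620 = 0.6403
Highest is class '1' with precision = 0.720.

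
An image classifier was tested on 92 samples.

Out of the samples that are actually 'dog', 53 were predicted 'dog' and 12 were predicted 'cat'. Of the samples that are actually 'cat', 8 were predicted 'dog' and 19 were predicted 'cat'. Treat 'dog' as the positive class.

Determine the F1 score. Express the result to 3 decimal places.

0.841

Precision = TP/(TP+FP) = 53/61 = 0.8689
Recall = TP/(TP+FN) = 53/65 = 0.8154
F1 = 2·TP/(2·TP+FP+FN) = 106/126 = 0.841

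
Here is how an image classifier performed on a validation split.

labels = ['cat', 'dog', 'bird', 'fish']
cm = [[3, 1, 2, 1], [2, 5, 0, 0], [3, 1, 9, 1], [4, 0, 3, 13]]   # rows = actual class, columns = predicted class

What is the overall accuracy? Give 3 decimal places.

0.625

Accuracy = trace / total = (3+5+9+13=30) / 48 = 30/48 = 0.625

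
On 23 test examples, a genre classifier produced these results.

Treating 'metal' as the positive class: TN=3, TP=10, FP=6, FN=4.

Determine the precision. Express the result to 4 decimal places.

Precision = TP/(TP+FP) = 10/(10+6) = 10/16 = 0.6250

0.6250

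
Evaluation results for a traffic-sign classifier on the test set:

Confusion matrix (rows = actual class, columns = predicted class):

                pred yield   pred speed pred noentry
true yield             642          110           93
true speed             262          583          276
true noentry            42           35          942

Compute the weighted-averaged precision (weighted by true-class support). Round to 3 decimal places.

0.738

Per-class precision (TP/(TP+FP)):
  yield: TP=642, FP=262+42=304 → 642/946 = 0.6786
  speed: TP=583, FP=110+35=145 → 583/728 = 0.8008
  noentry: TP=942, FP=93+276=369 → 942/1311 = 0.7185
Weighted-precision = Σ (supportᵢ/N)·precisionᵢ with N=2985: (845/2985)·0.6786 + (1121/2985)·0.8008 + (1019/2985)·0.7185 = 0.738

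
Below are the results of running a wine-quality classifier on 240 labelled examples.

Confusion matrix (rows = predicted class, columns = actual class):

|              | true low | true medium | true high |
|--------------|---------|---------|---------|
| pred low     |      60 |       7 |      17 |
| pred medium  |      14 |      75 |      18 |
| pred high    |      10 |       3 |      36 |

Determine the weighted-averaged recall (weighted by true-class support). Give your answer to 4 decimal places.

Per-class recall (TP/(TP+FN)):
  low: TP=60, FN=14+10=24 → 60/84 = 0.71429
  medium: TP=75, FN=7+3=10 → 75/85 = 0.88235
  high: TP=36, FN=17+18=35 → 36/71 = 0.50704
Weighted-recall = Σ (supportᵢ/N)·recallᵢ with N=240: (84/240)·0.71429 + (85/240)·0.88235 + (71/240)·0.50704 = 0.7125

0.7125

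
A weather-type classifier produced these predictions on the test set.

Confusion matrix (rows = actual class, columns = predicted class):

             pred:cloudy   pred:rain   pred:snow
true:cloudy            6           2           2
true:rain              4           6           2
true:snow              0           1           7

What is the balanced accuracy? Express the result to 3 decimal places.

Balanced accuracy = mean of per-class recall.
  cloudy: recall = 6/10 = 0.6000
  rain: recall = 6/12 = 0.5000
  snow: recall = 7/8 = 0.8750
Mean = (0.6000 + 0.5000 + 0.8750) / 3 = 0.658

0.658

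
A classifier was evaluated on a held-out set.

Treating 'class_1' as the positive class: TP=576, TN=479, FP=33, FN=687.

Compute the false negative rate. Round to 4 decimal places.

FNR = FN/(FN+TP) = 687/(687+576) = 0.5439

0.5439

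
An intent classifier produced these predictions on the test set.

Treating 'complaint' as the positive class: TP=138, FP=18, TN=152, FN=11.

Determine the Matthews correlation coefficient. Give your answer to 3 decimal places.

0.819

MCC = (TP·TN − FP·FN) / √((TP+FP)(TP+FN)(TN+FP)(TN+FN))
Numerator = 138·152 − 18·11 = 20778
Denominator = √(156·149·170·163) = √644091240 = 25378.9527
MCC = 20778 / 25378.9527 = 0.819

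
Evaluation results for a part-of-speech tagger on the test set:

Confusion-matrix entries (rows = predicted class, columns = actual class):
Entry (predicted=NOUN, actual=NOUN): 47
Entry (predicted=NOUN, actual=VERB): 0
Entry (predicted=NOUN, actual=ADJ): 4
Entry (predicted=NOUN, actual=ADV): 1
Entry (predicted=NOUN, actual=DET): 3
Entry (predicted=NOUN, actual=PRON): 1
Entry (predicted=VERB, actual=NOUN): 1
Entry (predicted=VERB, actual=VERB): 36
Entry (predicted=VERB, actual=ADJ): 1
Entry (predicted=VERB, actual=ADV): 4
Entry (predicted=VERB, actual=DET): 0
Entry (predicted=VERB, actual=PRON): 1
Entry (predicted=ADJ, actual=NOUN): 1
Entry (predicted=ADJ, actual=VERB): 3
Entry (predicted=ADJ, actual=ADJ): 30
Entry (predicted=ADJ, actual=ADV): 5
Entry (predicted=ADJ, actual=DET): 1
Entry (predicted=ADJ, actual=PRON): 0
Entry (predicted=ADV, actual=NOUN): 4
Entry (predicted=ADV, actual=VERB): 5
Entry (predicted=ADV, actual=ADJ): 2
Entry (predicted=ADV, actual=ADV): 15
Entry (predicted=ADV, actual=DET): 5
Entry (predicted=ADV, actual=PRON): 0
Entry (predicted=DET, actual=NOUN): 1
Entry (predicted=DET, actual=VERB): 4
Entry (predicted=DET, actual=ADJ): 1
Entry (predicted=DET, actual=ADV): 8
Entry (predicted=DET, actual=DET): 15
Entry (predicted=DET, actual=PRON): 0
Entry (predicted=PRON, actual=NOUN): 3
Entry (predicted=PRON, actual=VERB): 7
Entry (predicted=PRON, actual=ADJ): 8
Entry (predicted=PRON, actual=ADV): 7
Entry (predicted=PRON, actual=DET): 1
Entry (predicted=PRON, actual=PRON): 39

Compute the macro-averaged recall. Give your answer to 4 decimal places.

Per-class recall (TP/(TP+FN)):
  NOUN: TP=47, FN=1+1+4+1+3=10 → 47/57 = 0.82456
  VERB: TP=36, FN=0+3+5+4+7=19 → 36/55 = 0.65455
  ADJ: TP=30, FN=4+1+2+1+8=16 → 30/46 = 0.65217
  ADV: TP=15, FN=1+4+5+8+7=25 → 15/40 = 0.37500
  DET: TP=15, FN=3+0+1+5+1=10 → 15/25 = 0.60000
  PRON: TP=39, FN=1+1+0+0+0=2 → 39/41 = 0.95122
Macro-recall = mean = (0.82456 + 0.65455 + 0.65217 + 0.37500 + 0.60000 + 0.95122) / 6 = 0.6763

0.6763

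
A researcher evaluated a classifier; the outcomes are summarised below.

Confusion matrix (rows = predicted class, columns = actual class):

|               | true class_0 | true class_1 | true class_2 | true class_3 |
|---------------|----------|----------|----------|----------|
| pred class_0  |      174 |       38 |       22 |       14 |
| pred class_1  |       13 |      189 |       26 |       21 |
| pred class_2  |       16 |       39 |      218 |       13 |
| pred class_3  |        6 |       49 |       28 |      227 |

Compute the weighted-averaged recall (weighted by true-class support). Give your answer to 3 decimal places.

0.739

Per-class recall (TP/(TP+FN)):
  class_0: TP=174, FN=13+16+6=35 → 174/209 = 0.8325
  class_1: TP=189, FN=38+39+49=126 → 189/315 = 0.6000
  class_2: TP=218, FN=22+26+28=76 → 218/294 = 0.7415
  class_3: TP=227, FN=14+21+13=48 → 227/275 = 0.8255
Weighted-recall = Σ (supportᵢ/N)·recallᵢ with N=1093: (209/1093)·0.8325 + (315/1093)·0.6000 + (294/1093)·0.7415 + (275/1093)·0.8255 = 0.739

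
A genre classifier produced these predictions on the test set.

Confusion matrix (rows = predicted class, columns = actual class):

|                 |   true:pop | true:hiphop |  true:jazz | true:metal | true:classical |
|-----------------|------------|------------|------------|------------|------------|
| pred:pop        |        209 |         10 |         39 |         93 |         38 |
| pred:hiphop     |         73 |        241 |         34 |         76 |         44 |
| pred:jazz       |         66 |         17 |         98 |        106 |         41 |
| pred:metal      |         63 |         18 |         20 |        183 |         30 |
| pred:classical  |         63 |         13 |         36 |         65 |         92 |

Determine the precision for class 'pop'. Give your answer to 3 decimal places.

0.537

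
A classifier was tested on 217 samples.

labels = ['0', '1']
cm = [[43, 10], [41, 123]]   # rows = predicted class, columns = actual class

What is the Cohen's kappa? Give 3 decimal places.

Observed agreement pₒ = trace/N = 166/217 = 0.7650
Expected agreement pₑ = Σ (rowᵢ·colᵢ)/N² = (84·53 + 133·164)/217² = 0.5578
κ = (pₒ − pₑ)/(1 − pₑ) = (0.7650 − 0.5578)/(1 − 0.5578) = 0.469

0.469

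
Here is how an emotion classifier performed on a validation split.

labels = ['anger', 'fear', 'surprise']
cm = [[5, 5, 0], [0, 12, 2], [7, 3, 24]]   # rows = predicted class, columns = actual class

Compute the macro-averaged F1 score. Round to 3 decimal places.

0.653

Per-class F1 score (2·TP/(2·TP+FP+FN)):
  anger: TP=5, FP=5+0=5, FN=0+7=7 → 10/22 = 0.4545
  fear: TP=12, FP=0+2=2, FN=5+3=8 → 24/34 = 0.7059
  surprise: TP=24, FP=7+3=10, FN=0+2=2 → 48/60 = 0.8000
Macro-F1 score = mean = (0.4545 + 0.7059 + 0.8000) / 3 = 0.653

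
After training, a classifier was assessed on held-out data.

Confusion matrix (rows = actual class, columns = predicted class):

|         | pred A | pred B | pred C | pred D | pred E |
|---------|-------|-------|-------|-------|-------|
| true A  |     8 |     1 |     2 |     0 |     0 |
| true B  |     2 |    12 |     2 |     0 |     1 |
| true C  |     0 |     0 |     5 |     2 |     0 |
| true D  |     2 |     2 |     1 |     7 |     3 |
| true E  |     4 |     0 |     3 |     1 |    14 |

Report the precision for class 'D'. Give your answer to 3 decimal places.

Take TP from the diagonal, FP from the rest of the 'D' prediction marginal, FN from the rest of the 'D' actual marginal.
precision = TP/(TP+FP).
D: TP=7, FP=0+0+2+1=3 → 7/10 = 0.7000

0.700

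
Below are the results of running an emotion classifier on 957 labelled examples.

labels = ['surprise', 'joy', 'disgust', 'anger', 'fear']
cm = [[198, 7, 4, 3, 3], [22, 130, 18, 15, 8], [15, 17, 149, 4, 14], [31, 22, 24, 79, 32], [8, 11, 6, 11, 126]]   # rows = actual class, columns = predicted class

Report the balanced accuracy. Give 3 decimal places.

Balanced accuracy = mean of per-class recall.
  surprise: recall = 198/215 = 0.9209
  joy: recall = 130/193 = 0.6736
  disgust: recall = 149/199 = 0.7487
  anger: recall = 79/188 = 0.4202
  fear: recall = 126/162 = 0.7778
Mean = (0.9209 + 0.6736 + 0.7487 + 0.4202 + 0.7778) / 5 = 0.708

0.708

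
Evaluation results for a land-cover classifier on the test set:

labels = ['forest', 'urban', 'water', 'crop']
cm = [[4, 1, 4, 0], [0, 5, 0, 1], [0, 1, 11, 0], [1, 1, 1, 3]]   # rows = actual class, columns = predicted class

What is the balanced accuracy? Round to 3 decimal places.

0.674

Balanced accuracy = mean of per-class recall.
  forest: recall = 4/9 = 0.4444
  urban: recall = 5/6 = 0.8333
  water: recall = 11/12 = 0.9167
  crop: recall = 3/6 = 0.5000
Mean = (0.4444 + 0.8333 + 0.9167 + 0.5000) / 4 = 0.674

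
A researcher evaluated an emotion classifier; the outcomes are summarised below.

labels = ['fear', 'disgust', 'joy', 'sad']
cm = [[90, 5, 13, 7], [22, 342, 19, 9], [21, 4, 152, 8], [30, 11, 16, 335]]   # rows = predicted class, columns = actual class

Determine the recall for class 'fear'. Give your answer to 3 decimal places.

One-vs-rest for 'fear': TP = diagonal; FP = other classes predicted 'fear'; FN = 'fear' predicted as other.
recall = TP/(TP+FN).
fear: TP=90, FN=22+21+30=73 → 90/163 = 0.5521

0.552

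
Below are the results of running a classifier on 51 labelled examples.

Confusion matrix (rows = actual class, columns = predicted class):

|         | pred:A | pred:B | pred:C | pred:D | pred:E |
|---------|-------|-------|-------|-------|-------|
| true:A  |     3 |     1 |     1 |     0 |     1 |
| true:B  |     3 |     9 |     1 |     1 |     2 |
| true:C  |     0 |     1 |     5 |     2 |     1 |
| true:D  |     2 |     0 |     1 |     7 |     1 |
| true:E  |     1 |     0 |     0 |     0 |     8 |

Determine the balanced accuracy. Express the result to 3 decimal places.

0.629

Balanced accuracy = mean of per-class recall.
  A: recall = 3/6 = 0.5000
  B: recall = 9/16 = 0.5625
  C: recall = 5/9 = 0.5556
  D: recall = 7/11 = 0.6364
  E: recall = 8/9 = 0.8889
Mean = (0.5000 + 0.5625 + 0.5556 + 0.6364 + 0.8889) / 5 = 0.629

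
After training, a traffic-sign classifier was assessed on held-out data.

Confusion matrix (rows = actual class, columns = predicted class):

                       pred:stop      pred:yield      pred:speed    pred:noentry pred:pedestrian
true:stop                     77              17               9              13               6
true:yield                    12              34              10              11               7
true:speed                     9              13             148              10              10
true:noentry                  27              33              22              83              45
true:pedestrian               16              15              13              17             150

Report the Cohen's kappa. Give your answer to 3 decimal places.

Observed agreement pₒ = trace/N = 492/807 = 0.6097
Expected agreement pₑ = Σ (rowᵢ·colᵢ)/N² = (122·141 + 74·112 + 190·202 + 210·134 + 211·218)/807² = 0.2119
κ = (pₒ − pₑ)/(1 − pₑ) = (0.6097 − 0.2119)/(1 − 0.2119) = 0.505

0.505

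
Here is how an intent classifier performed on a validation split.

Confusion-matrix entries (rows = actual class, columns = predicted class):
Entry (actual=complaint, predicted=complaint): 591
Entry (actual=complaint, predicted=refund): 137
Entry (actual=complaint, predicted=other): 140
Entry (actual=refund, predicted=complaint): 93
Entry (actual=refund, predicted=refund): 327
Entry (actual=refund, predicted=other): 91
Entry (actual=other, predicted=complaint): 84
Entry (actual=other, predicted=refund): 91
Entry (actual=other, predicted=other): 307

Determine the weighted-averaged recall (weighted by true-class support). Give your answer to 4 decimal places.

0.6582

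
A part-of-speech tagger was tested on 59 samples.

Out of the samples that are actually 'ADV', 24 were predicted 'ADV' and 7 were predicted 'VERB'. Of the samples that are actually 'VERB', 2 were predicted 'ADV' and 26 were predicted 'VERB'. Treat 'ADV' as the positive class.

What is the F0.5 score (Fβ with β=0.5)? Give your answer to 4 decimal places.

Fβ = (1+β²)·TP / ((1+β²)·TP + β²·FN + FP), with β²=1/4
= 1.25·24 / (1.25·24 + 0.25·7 + 2) = 0.8889

0.8889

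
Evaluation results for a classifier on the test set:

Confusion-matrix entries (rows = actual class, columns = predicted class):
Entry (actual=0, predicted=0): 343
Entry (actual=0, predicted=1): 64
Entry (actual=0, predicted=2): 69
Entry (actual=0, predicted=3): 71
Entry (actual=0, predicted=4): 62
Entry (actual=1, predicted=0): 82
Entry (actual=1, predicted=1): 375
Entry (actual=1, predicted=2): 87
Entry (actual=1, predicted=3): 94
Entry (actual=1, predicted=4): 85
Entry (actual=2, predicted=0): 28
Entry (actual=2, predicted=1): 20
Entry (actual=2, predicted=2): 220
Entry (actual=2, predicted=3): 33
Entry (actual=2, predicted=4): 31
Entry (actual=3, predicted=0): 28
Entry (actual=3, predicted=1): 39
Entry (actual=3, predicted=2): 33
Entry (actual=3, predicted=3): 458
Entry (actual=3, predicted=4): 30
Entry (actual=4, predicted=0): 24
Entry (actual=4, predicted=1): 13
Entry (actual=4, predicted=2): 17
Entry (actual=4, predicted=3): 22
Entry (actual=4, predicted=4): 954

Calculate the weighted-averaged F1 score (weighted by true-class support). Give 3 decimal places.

0.710

Per-class F1 score (2·TP/(2·TP+FP+FN)):
  0: TP=343, FP=82+28+28+24=162, FN=64+69+71+62=266 → 686/1114 = 0.6158
  1: TP=375, FP=64+20+39+13=136, FN=82+87+94+85=348 → 750/1234 = 0.6078
  2: TP=220, FP=69+87+33+17=206, FN=28+20+33+31=112 → 440/758 = 0.5805
  3: TP=458, FP=71+94+33+22=220, FN=28+39+33+30=130 → 916/1266 = 0.7235
  4: TP=954, FP=62+85+31+30=208, FN=24+13+17+22=76 → 1908/2192 = 0.8704
Weighted-F1 score = Σ (supportᵢ/N)·F1 scoreᵢ with N=3282: (609/3282)·0.6158 + (723/3282)·0.6078 + (332/3282)·0.5805 + (588/3282)·0.7235 + (1030/3282)·0.8704 = 0.710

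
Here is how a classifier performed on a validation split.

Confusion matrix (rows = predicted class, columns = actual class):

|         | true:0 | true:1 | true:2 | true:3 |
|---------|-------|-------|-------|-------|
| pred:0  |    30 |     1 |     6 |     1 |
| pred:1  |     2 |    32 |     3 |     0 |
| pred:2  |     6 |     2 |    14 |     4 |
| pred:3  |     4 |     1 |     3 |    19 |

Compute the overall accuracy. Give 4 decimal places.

Accuracy = trace / total = (30+32+14+19=95) / 128 = 95/128 = 0.7422

0.7422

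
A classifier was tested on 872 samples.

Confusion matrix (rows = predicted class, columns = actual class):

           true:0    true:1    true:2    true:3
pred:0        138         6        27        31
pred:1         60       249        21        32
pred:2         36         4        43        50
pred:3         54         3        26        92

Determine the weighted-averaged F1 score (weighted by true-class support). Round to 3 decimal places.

Per-class F1 score (2·TP/(2·TP+FP+FN)):
  0: TP=138, FP=6+27+31=64, FN=60+36+54=150 → 276/490 = 0.5633
  1: TP=249, FP=60+21+32=113, FN=6+4+3=13 → 498/624 = 0.7981
  2: TP=43, FP=36+4+50=90, FN=27+21+26=74 → 86/250 = 0.3440
  3: TP=92, FP=54+3+26=83, FN=31+32+50=113 → 184/380 = 0.4842
Weighted-F1 score = Σ (supportᵢ/N)·F1 scoreᵢ with N=872: (288/872)·0.5633 + (262/872)·0.7981 + (117/872)·0.3440 + (205/872)·0.4842 = 0.586

0.586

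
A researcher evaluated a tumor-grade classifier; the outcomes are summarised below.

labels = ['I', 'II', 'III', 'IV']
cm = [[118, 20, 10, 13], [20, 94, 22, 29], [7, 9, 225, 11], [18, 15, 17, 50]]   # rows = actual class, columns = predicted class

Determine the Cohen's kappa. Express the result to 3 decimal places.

Observed agreement pₒ = trace/N = 487/678 = 0.7183
Expected agreement pₑ = Σ (rowᵢ·colᵢ)/N² = (161·163 + 165·138 + 252·274 + 100·103)/678² = 0.2792
κ = (pₒ − pₑ)/(1 − pₑ) = (0.7183 − 0.2792)/(1 − 0.2792) = 0.609

0.609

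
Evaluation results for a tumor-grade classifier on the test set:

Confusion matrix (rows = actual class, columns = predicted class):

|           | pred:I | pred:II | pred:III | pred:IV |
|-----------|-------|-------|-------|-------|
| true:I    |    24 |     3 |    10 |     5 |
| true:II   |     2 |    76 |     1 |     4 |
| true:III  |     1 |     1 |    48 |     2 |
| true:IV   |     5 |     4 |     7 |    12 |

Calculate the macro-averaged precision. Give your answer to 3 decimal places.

Per-class precision (TP/(TP+FP)):
  I: TP=24, FP=2+1+5=8 → 24/32 = 0.7500
  II: TP=76, FP=3+1+4=8 → 76/84 = 0.9048
  III: TP=48, FP=10+1+7=18 → 48/66 = 0.7273
  IV: TP=12, FP=5+4+2=11 → 12/23 = 0.5217
Macro-precision = mean = (0.7500 + 0.9048 + 0.7273 + 0.5217) / 4 = 0.726

0.726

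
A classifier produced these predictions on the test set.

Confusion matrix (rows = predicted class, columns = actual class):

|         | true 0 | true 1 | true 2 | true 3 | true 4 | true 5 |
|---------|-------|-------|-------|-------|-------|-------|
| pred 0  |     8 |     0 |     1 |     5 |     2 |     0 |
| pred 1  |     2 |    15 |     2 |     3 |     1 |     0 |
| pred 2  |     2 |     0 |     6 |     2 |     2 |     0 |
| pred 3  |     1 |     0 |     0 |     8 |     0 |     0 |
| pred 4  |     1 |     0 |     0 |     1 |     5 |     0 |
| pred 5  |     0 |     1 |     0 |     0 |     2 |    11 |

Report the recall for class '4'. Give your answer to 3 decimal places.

Treat '4' as positive and all other classes as negative.
recall = TP/(TP+FN).
4: TP=5, FN=2+1+2+0+2=7 → 5/12 = 0.4167

0.417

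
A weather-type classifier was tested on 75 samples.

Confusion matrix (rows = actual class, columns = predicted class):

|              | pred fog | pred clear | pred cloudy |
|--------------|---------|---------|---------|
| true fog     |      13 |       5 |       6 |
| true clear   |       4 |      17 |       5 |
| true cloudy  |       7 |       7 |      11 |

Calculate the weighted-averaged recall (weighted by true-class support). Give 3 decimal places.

0.547

Per-class recall (TP/(TP+FN)):
  fog: TP=13, FN=5+6=11 → 13/24 = 0.5417
  clear: TP=17, FN=4+5=9 → 17/26 = 0.6538
  cloudy: TP=11, FN=7+7=14 → 11/25 = 0.4400
Weighted-recall = Σ (supportᵢ/N)·recallᵢ with N=75: (24/75)·0.5417 + (26/75)·0.6538 + (25/75)·0.4400 = 0.547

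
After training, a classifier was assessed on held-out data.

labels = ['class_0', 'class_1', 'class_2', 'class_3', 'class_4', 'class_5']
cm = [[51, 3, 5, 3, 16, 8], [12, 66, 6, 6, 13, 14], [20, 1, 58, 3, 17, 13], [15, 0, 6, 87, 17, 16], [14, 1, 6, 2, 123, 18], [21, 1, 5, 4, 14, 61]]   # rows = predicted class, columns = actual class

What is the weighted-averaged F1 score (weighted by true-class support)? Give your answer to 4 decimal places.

0.6050

Per-class F1 score (2·TP/(2·TP+FP+FN)):
  class_0: TP=51, FP=3+5+3+16+8=35, FN=12+20+15+14+21=82 → 102/219 = 0.46575
  class_1: TP=66, FP=12+6+6+13+14=51, FN=3+1+0+1+1=6 → 132/189 = 0.69841
  class_2: TP=58, FP=20+1+3+17+13=54, FN=5+6+6+6+5=28 → 116/198 = 0.58586
  class_3: TP=87, FP=15+0+6+17+16=54, FN=3+6+3+2+4=18 → 174/246 = 0.70732
  class_4: TP=123, FP=14+1+6+2+18=41, FN=16+13+17+17+14=77 → 246/364 = 0.67582
  class_5: TP=61, FP=21+1+5+4+14=45, FN=8+14+13+16+18=69 → 122/236 = 0.51695
Weighted-F1 score = Σ (supportᵢ/N)·F1 scoreᵢ with N=726: (133/726)·0.46575 + (72/726)·0.69841 + (86/726)·0.58586 + (105/726)·0.70732 + (200/726)·0.67582 + (130/726)·0.51695 = 0.6050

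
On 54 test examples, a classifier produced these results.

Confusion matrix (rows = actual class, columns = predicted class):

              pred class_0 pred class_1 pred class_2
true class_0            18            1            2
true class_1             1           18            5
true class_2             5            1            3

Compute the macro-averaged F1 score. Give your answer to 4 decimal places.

0.6447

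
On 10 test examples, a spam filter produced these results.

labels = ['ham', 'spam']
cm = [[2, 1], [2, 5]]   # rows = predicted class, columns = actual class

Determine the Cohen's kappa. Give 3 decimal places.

Observed agreement pₒ = trace/N = 7/10 = 0.7000
Expected agreement pₑ = Σ (rowᵢ·colᵢ)/N² = (4·3 + 6·7)/10² = 0.5400
κ = (pₒ − pₑ)/(1 − pₑ) = (0.7000 − 0.5400)/(1 − 0.5400) = 0.348

0.348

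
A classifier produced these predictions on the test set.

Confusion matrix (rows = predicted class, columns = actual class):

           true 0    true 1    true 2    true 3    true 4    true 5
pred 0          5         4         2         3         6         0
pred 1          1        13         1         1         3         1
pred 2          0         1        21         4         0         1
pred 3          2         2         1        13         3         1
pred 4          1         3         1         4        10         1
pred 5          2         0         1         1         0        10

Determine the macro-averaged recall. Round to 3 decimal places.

0.578

Per-class recall (TP/(TP+FN)):
  0: TP=5, FN=1+0+2+1+2=6 → 5/11 = 0.4545
  1: TP=13, FN=4+1+2+3+0=10 → 13/23 = 0.5652
  2: TP=21, FN=2+1+1+1+1=6 → 21/27 = 0.7778
  3: TP=13, FN=3+1+4+4+1=13 → 13/26 = 0.5000
  4: TP=10, FN=6+3+0+3+0=12 → 10/22 = 0.4545
  5: TP=10, FN=0+1+1+1+1=4 → 10/14 = 0.7143
Macro-recall = mean = (0.4545 + 0.5652 + 0.7778 + 0.5000 + 0.4545 + 0.7143) / 6 = 0.578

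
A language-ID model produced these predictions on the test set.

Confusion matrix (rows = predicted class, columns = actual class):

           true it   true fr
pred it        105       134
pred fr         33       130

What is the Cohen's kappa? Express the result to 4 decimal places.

0.2156

Observed agreement pₒ = trace/N = 235/402 = 0.58458
Expected agreement pₑ = Σ (rowᵢ·colᵢ)/N² = (138·239 + 264·163)/402² = 0.47037
κ = (pₒ − pₑ)/(1 − pₑ) = (0.58458 − 0.47037)/(1 − 0.47037) = 0.2156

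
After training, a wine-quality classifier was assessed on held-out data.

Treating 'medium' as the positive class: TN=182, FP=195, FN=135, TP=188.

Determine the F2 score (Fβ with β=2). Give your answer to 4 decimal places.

0.5612

Fβ = (1+β²)·TP / ((1+β²)·TP + β²·FN + FP), with β²=4
= 5·188 / (5·188 + 4·135 + 195) = 0.5612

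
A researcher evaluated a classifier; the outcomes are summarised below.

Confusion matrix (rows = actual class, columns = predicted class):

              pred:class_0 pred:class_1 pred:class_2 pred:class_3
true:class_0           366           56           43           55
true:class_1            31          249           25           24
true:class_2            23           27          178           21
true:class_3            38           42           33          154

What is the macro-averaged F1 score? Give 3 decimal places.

0.681

Per-class F1 score (2·TP/(2·TP+FP+FN)):
  class_0: TP=366, FP=31+23+38=92, FN=56+43+55=154 → 732/978 = 0.7485
  class_1: TP=249, FP=56+27+42=125, FN=31+25+24=80 → 498/703 = 0.7084
  class_2: TP=178, FP=43+25+33=101, FN=23+27+21=71 → 356/528 = 0.6742
  class_3: TP=154, FP=55+24+21=100, FN=38+42+33=113 → 308/521 = 0.5912
Macro-F1 score = mean = (0.7485 + 0.7084 + 0.6742 + 0.5912) / 4 = 0.681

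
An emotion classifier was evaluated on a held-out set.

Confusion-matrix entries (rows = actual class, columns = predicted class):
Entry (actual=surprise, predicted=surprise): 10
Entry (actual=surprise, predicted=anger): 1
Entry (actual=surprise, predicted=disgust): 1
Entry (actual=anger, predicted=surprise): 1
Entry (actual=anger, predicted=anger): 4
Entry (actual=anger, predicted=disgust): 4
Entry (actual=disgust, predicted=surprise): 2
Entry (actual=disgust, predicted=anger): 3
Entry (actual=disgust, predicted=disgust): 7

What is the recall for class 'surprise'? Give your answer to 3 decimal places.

0.833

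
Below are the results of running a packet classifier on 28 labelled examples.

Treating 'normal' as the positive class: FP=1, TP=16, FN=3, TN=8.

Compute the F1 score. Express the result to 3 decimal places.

0.889

Precision = TP/(TP+FP) = 16/17 = 0.9412
Recall = TP/(TP+FN) = 16/19 = 0.8421
F1 = 2·TP/(2·TP+FP+FN) = 32/36 = 0.889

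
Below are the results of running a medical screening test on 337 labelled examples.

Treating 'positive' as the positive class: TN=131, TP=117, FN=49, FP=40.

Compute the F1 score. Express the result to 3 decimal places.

Precision = TP/(TP+FP) = 117/157 = 0.7452
Recall = TP/(TP+FN) = 117/166 = 0.7048
F1 = 2·TP/(2·TP+FP+FN) = 234/323 = 0.724

0.724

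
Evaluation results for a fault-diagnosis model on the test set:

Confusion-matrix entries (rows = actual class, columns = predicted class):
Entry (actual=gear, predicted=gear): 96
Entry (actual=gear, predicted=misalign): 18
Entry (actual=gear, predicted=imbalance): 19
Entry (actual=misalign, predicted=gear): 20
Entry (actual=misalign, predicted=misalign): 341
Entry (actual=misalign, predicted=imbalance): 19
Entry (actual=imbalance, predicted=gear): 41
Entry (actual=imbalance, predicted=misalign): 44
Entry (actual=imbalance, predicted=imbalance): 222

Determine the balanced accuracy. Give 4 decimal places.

Balanced accuracy = mean of per-class recall.
  gear: recall = 96/133 = 0.72180
  misalign: recall = 341/380 = 0.89737
  imbalance: recall = 222/307 = 0.72313
Mean = (0.72180 + 0.89737 + 0.72313) / 3 = 0.7808

0.7808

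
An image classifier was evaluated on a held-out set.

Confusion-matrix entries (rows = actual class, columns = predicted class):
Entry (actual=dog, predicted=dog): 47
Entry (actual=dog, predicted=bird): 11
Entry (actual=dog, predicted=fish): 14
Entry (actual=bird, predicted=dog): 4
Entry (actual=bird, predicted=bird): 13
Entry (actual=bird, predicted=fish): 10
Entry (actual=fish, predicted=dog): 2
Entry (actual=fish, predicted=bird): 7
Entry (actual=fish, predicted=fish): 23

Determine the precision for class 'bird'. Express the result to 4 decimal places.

0.4194

precision = TP/(TP+FP).
bird: TP=13, FP=11+7=18 → 13/31 = 0.41935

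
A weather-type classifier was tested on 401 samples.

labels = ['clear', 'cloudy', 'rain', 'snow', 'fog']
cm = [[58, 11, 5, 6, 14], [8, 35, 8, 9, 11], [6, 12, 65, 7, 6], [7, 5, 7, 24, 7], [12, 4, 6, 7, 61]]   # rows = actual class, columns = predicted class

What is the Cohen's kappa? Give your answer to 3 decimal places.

Observed agreement pₒ = trace/N = 243/401 = 0.6060
Expected agreement pₑ = Σ (rowᵢ·colᵢ)/N² = (94·91 + 71·67 + 96·91 + 50·53 + 90·99)/401² = 0.2090
κ = (pₒ − pₑ)/(1 − pₑ) = (0.6060 − 0.2090)/(1 − 0.2090) = 0.502

0.502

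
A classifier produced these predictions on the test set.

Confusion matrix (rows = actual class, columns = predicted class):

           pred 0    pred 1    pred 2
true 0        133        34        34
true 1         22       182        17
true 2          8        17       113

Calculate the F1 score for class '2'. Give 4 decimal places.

0.7483

F1 score = 2·TP/(2·TP+FP+FN).
2: TP=113, FP=34+17=51, FN=8+17=25 → 226/302 = 0.74834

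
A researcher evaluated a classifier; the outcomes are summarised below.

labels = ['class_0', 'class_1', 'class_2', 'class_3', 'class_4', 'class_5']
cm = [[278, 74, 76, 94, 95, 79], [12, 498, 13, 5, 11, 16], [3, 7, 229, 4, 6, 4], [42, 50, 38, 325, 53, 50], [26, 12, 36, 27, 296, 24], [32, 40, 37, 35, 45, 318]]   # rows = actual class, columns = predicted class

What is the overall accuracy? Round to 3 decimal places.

Accuracy = trace / total = (278+498+229+325+296+318=1944) / 2990 = 1944/2990 = 0.650

0.650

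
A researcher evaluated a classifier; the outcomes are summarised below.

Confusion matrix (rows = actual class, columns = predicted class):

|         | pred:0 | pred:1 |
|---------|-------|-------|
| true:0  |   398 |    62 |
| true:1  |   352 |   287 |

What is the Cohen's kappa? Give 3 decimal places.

Observed agreement pₒ = trace/N = 685/1099 = 0.6233
Expected agreement pₑ = Σ (rowᵢ·colᵢ)/N² = (460·750 + 639·349)/1099² = 0.4703
κ = (pₒ − pₑ)/(1 − pₑ) = (0.6233 − 0.4703)/(1 − 0.4703) = 0.289

0.289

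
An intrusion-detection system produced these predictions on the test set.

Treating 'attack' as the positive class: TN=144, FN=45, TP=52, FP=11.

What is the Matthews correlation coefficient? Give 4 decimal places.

0.5226

MCC = (TP·TN − FP·FN) / √((TP+FP)(TP+FN)(TN+FP)(TN+FN))
Numerator = 52·144 − 11·45 = 6993
Denominator = √(63·97·155·189) = √179021745 = 13379.9008
MCC = 6993 / 13379.9008 = 0.5226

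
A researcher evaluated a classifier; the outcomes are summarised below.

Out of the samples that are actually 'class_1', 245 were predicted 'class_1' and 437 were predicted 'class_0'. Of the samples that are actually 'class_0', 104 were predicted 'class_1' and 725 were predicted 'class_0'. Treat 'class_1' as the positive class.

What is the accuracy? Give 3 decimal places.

Accuracy = (TP+TN)/N = (245+725)/1511 = 0.642

0.642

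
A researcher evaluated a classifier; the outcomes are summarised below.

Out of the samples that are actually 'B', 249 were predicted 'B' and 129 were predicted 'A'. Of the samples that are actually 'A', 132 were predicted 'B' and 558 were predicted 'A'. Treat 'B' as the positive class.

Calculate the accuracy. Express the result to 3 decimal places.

0.756

Accuracy = (TP+TN)/N = (249+558)/1068 = 0.756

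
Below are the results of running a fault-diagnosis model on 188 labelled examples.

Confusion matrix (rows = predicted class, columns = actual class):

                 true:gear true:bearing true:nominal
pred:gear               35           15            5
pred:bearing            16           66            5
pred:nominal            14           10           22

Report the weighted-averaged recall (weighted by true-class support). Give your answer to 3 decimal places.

Per-class recall (TP/(TP+FN)):
  gear: TP=35, FN=16+14=30 → 35/65 = 0.5385
  bearing: TP=66, FN=15+10=25 → 66/91 = 0.7253
  nominal: TP=22, FN=5+5=10 → 22/32 = 0.6875
Weighted-recall = Σ (supportᵢ/N)·recallᵢ with N=188: (65/188)·0.5385 + (91/188)·0.7253 + (32/188)·0.6875 = 0.654

0.654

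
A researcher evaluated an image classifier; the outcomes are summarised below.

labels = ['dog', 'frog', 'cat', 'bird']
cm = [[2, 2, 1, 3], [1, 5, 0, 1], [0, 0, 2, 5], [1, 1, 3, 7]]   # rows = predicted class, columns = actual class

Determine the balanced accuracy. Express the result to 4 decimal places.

0.4740

Balanced accuracy = mean of per-class recall.
  dog: recall = 2/4 = 0.50000
  frog: recall = 5/8 = 0.62500
  cat: recall = 2/6 = 0.33333
  bird: recall = 7/16 = 0.43750
Mean = (0.50000 + 0.62500 + 0.33333 + 0.43750) / 4 = 0.4740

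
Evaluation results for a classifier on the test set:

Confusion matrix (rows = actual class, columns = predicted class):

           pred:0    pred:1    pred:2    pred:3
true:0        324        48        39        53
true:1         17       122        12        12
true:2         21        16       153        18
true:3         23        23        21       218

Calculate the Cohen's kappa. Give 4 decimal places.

Observed agreement pₒ = trace/N = 817/1120 = 0.72946
Expected agreement pₑ = Σ (rowᵢ·colᵢ)/N² = (464·385 + 163·209 + 208·225 + 285·301)/1120² = 0.27526
κ = (pₒ − pₑ)/(1 − pₑ) = (0.72946 − 0.27526)/(1 − 0.27526) = 0.6267

0.6267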